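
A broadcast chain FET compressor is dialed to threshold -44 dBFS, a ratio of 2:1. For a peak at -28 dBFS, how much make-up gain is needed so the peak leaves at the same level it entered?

Overshoot 16 dB → 16/2 = 8 dB after compression, so the compressed level is -44 + 8 = -36 dBFS.
Make-up = target − compressed = -28 − (-36) = 8 dB.

8 dB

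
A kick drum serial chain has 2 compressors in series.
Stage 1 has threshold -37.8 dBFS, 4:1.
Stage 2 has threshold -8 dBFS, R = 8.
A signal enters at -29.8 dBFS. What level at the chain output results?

-35.8 dBFS

Stage 1: 8 dB above -37.8 dBFS, reduced 4:1 to 2 dB above → -35.8 dBFS.
Stage 2: below threshold (-35.8 ≤ -8); passes unchanged; output -35.8 dBFS.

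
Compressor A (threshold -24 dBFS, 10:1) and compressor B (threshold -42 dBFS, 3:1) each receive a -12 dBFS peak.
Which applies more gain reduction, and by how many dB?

B, by 9.2 dB

A: overshoot 12 dB → output overshoot 1.2 dB → GR 10.8 dB.
B: overshoot 30 dB → output overshoot 10 dB → GR 20 dB.
Difference: 9.2 dB in favour of B.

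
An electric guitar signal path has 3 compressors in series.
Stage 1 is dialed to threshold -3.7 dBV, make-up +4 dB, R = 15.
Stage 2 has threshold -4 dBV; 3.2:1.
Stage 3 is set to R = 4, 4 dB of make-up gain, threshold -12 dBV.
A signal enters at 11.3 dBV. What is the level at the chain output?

Stage 1: overshoot 15 dB → 15/15 = 1 dB → -2.7 dBV; +4 dB make-up → 1.3 dBV.
Stage 2: 5.3 dB above -4 dBV, reduced 3.2:1 to 1.65625 dB above → -2.34375 dBV.
Stage 3: overshoot 9.65625 dB → 9.65625/4 = 2.414062 dB → -9.585938 dBV; +4 dB make-up → -5.585938 dBV.

-5.585938 dBV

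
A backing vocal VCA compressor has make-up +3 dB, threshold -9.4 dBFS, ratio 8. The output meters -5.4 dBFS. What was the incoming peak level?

-1.4 dBFS

Remove make-up: -5.4 − 3 = -8.4 dBFS.
The compressed level sits -8.4 − (-9.4) = 1 dB over threshold.
Undo the ratio: input overshoot = 1 × 8 = 8 dB, giving input = -1.4 dBFS.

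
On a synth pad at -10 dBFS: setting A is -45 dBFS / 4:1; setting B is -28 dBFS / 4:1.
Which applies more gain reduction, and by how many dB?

A: overshoot 35 dB → output overshoot 8.75 dB → GR 26.25 dB.
B: overshoot 18 dB → output overshoot 4.5 dB → GR 13.5 dB.
A reduces 12.75 dB more.

A, by 12.75 dB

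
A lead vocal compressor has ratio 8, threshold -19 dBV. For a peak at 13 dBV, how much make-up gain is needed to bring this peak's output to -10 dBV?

Overshoot 32 dB → 32/8 = 4 dB after compression, so the compressed level is -19 + 4 = -15 dBV.
Make-up = target − compressed = -10 − (-15) = 5 dB.

5 dB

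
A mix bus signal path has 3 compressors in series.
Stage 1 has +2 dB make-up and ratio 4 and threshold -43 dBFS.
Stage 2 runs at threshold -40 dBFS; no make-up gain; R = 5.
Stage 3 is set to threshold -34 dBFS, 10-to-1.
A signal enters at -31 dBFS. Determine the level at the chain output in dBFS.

Stage 1: overshoot 12 dB → 12/4 = 3 dB → -40 dBFS; +2 dB make-up → -38 dBFS.
Stage 2: 2 dB above -40 dBFS, reduced 5:1 to 0.4 dB above → -39.6 dBFS.
Stage 3: -39.6 dBFS is at or below the -34 dBFS threshold — no compression; output -39.6 dBFS.

-39.6 dBFS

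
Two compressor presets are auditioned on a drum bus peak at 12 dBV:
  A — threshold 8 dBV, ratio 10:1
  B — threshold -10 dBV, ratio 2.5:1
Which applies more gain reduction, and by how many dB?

A: 4 dB over, compressed to 0.4 dB over, so 3.6 dB of GR.
B: 22 dB over, compressed to 8.8 dB over, so 13.2 dB of GR.
B applies 9.6 dB more gain reduction.

B, by 9.6 dB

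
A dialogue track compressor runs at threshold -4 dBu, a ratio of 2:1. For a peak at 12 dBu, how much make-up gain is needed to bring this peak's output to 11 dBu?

Overshoot 16 dB → 16/2 = 8 dB after compression, so the compressed level is -4 + 8 = 4 dBu.
Make-up = target − compressed = 11 − 4 = 7 dB.

7 dB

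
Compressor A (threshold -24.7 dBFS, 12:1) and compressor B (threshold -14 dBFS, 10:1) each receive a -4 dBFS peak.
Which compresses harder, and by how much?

A: 20.7 dB over, compressed to 1.725 dB over, so 18.975 dB of GR.
B: 10 dB over, compressed to 1 dB over, so 9 dB of GR.
Difference: 9.975 dB in favour of A.

A, by 9.975 dB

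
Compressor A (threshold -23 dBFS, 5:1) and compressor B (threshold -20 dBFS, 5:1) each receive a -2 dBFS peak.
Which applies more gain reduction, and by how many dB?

A, by 2.4 dB

A: GR = 21 − 21/5 = 16.8 dB.
B: GR = 18 − 18/5 = 14.4 dB.
A applies 2.4 dB more gain reduction.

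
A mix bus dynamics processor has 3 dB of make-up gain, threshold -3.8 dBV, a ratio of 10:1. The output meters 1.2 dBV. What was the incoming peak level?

16.2 dBV

Remove make-up: 1.2 − 3 = -1.8 dBV.
That's 2 dB above the -3.8 dBV threshold.
Input overshoot = R × output overshoot = 20 dB → input = -3.8 + 20 = 16.2 dBV.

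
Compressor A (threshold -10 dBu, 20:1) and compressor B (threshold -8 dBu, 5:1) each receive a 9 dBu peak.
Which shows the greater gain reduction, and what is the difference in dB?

A: overshoot 19 dB → output overshoot 0.95 dB → GR 18.05 dB.
B: overshoot 17 dB → output overshoot 3.4 dB → GR 13.6 dB.
Difference: 4.45 dB in favour of A.

A, by 4.45 dB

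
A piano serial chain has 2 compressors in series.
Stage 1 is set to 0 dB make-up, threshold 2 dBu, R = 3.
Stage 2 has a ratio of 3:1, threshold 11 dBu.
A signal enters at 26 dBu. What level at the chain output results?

10 dBu

Stage 1: 26 dBu is 24 dB over 2 dBu; at 3:1 that becomes 8 dB over, giving 10 dBu.
Stage 2: 10 dBu is at or below the 11 dBu threshold — no compression; output 10 dBu.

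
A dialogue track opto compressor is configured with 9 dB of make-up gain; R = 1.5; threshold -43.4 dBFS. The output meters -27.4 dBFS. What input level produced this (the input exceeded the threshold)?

Stripping the +9 dB make-up gives -36.4 dBFS at the gain stage.
That's 7 dB above the -43.4 dBFS threshold.
Undo the ratio: input overshoot = 7 × 1.5 = 10.5 dB, giving input = -32.9 dBFS.

-32.9 dBFS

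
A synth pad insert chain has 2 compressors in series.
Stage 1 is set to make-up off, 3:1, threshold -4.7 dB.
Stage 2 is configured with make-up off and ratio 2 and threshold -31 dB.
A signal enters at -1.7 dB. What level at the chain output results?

-17.35 dB

Stage 1: -1.7 dB is 3 dB over -4.7 dB; at 3:1 that becomes 1 dB over, giving -3.7 dB.
Stage 2: 27.3 dB above -31 dB, reduced 2:1 to 13.65 dB above → -17.35 dB.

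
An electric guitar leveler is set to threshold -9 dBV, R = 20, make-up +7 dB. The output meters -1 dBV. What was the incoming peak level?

11 dBV

Before make-up, the level was -1 − 7 = -8 dBV.
That's 1 dB above the -9 dBV threshold.
Before 20:1 compression the overshoot was 1 × 20 = 20 dB, so input = -9 + 20 = 11 dBV.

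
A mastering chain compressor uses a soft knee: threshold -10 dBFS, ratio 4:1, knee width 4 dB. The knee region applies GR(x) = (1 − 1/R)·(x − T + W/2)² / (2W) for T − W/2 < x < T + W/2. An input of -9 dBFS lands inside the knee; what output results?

x − T + W/2 = -9 − (-10) + 2 = 3.
GR = (1 − 1/4) × 3² / 8 = 0.75 × 9 / 8 = 0.84375 dB.
Output = -9 − 0.84375 = -9.84375 dBFS.

-9.84375 dBFS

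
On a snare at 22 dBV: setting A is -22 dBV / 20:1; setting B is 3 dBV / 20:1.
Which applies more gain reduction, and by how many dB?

A: GR = 44 − 44/20 = 41.8 dB.
B: GR = 19 − 19/20 = 18.05 dB.
Difference: 23.75 dB in favour of A.

A, by 23.75 dB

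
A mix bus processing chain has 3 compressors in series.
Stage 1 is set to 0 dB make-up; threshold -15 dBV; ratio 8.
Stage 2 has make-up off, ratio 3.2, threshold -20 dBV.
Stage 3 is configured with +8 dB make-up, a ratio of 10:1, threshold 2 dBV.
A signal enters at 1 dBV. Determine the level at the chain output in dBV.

Stage 1: overshoot 16 dB → 16/8 = 2 dB → -13 dBV.
Stage 2: 7 dB above -20 dBV, reduced 3.2:1 to 2.1875 dB above → -17.8125 dBV.
Stage 3: -17.8125 dBV ≤ 2 dBV, so stage 3 doesn't engage; make-up brings it to -9.8125 dBV.

-9.8125 dBV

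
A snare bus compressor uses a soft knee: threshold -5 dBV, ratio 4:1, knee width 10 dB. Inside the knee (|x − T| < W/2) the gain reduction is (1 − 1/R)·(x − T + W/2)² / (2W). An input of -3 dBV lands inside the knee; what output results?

-4.8375 dBV

x − T + W/2 = -3 − (-5) + 5 = 7.
GR = (1 − 1/4) × 7² / 20 = 0.75 × 49 / 20 = 1.8375 dB.
Output = -3 − 1.8375 = -4.8375 dBV.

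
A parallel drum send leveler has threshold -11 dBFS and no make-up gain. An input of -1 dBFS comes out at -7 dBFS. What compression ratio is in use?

Input overshoot = -1 − (-11) = 10 dB; output overshoot = -7 − (-11) = 4 dB.
Ratio = 10 / 4 = 2.5.

2.5:1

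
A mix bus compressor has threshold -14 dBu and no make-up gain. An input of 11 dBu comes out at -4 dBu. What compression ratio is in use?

Input overshoot = 11 − (-14) = 25 dB; output overshoot = -4 − (-14) = 10 dB.
Ratio = 25 / 10 = 2.5.

2.5:1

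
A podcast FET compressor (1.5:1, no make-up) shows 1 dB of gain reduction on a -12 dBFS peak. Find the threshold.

Input is 3 dB above T (since output overshoot × R = input overshoot: (-13 − T)·1.5 = -12 − T gives T = -15 dBFS).
Check: -15 + (-12 − (-15))/1.5 = -15 + 2 = -13 dBFS. ✓

-15 dBFS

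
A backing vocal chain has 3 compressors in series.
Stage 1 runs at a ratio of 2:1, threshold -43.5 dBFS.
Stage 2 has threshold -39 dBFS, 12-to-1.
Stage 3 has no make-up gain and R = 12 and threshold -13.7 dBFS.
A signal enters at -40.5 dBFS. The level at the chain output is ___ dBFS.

-42 dBFS

Stage 1: -40.5 dBFS is 3 dB over -43.5 dBFS; at 2:1 that becomes 1.5 dB over, giving -42 dBFS.
Stage 2: below threshold (-42 ≤ -39); passes unchanged; output -42 dBFS.
Stage 3: -42 dBFS ≤ -13.7 dBFS, so stage 3 doesn't engage; output -42 dBFS.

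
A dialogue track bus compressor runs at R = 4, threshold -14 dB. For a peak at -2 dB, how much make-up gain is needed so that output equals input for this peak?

9 dB

Overshoot 12 dB → 12/4 = 3 dB after compression, so the compressed level is -14 + 3 = -11 dB.
Make-up = target − compressed = -2 − (-11) = 9 dB.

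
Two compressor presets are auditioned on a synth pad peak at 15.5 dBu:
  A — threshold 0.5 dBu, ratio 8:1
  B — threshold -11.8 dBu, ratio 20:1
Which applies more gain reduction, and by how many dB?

A: 15 dB over, compressed to 1.875 dB over, so 13.125 dB of GR.
B: 27.3 dB over, compressed to 1.365 dB over, so 25.935 dB of GR.
Difference: 12.81 dB in favour of B.

B, by 12.81 dB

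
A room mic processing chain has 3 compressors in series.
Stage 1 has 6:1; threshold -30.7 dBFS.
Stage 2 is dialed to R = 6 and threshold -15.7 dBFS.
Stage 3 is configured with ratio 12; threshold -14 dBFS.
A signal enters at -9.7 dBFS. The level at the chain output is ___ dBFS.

-27.2 dBFS

Stage 1: -9.7 dBFS is 21 dB over -30.7 dBFS; at 6:1 that becomes 3.5 dB over, giving -27.2 dBFS.
Stage 2: -27.2 dBFS is at or below the -15.7 dBFS threshold — no compression; output -27.2 dBFS.
Stage 3: below threshold (-27.2 ≤ -14); passes unchanged; output -27.2 dBFS.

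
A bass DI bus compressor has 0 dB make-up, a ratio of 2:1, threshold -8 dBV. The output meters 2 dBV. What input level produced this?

Post-compression overshoot = 2 − (-8) = 10 dB.
Input overshoot = R × output overshoot = 20 dB → input = -8 + 20 = 12 dBV.

12 dBV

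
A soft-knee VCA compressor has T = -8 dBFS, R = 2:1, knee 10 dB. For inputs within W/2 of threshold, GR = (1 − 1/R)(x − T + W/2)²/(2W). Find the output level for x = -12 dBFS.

x − T + W/2 = -12 − (-8) + 5 = 1.
GR = (1 − 1/2) × 1² / 20 = 0.5 × 1 / 20 = 0.025 dB.
Output = -12 − 0.025 = -12.025 dBFS.

-12.025 dBFS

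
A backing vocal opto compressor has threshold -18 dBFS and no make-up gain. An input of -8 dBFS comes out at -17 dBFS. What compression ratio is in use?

10:1

Input overshoot = -8 − (-18) = 10 dB; output overshoot = -17 − (-18) = 1 dB.
Ratio = 10 / 1 = 10.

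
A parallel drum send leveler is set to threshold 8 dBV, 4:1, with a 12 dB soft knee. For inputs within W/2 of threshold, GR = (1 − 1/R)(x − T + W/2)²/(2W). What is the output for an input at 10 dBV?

x − T + W/2 = 10 − 8 + 6 = 8.
GR = (1 − 1/4) × 8² / 24 = 0.75 × 64 / 24 = 2 dB.
Output = 10 − 2 = 8 dBV.

8 dBV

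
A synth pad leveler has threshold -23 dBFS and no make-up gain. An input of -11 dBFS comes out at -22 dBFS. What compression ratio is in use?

12:1

Input overshoot = -11 − (-23) = 12 dB; output overshoot = -22 − (-23) = 1 dB.
Ratio = 12 / 1 = 12.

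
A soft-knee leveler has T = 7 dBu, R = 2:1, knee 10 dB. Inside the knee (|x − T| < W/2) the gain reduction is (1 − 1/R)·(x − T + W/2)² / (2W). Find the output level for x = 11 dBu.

8.975 dBu

x − T + W/2 = 11 − 7 + 5 = 9.
GR = (1 − 1/2) × 9² / 20 = 0.5 × 81 / 20 = 2.025 dB.
Output = 11 − 2.025 = 8.975 dBu.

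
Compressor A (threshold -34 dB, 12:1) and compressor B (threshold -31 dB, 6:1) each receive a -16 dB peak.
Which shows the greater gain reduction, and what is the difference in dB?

A, by 4 dB

A: overshoot 18 dB → output overshoot 1.5 dB → GR 16.5 dB.
B: overshoot 15 dB → output overshoot 2.5 dB → GR 12.5 dB.
Difference: 4 dB in favour of A.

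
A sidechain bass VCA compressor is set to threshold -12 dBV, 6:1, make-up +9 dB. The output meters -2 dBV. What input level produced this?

Remove make-up: -2 − 9 = -11 dBV.
That's 1 dB above the -12 dBV threshold.
Before 6:1 compression the overshoot was 1 × 6 = 6 dB, so input = -12 + 6 = -6 dBV.

-6 dBV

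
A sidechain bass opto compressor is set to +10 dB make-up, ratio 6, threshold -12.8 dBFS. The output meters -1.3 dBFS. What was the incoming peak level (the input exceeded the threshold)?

Remove make-up: -1.3 − 10 = -11.3 dBFS.
That's 1.5 dB above the -12.8 dBFS threshold.
Before 6:1 compression the overshoot was 1.5 × 6 = 9 dB, so input = -12.8 + 9 = -3.8 dBFS.

-3.8 dBFS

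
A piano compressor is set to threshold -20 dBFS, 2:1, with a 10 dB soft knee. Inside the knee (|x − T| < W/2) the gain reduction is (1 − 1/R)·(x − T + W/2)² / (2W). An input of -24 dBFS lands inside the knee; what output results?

-24.025 dBFS

x − T + W/2 = -24 − (-20) + 5 = 1.
GR = (1 − 1/2) × 1² / 20 = 0.5 × 1 / 20 = 0.025 dB.
Output = -24 − 0.025 = -24.025 dBFS.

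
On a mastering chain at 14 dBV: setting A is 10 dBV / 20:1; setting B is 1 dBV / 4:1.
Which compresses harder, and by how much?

B, by 5.95 dB

A: GR = 4 − 4/20 = 3.8 dB.
B: GR = 13 − 13/4 = 9.75 dB.
B applies 5.95 dB more gain reduction.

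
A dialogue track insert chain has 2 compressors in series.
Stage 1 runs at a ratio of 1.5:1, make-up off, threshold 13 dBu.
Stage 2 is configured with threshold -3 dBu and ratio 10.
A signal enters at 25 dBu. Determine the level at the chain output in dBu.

-0.6 dBu

Stage 1: 12 dB above 13 dBu, reduced 1.5:1 to 8 dB above → 21 dBu.
Stage 2: 24 dB above -3 dBu, reduced 10:1 to 2.4 dB above → -0.6 dBu.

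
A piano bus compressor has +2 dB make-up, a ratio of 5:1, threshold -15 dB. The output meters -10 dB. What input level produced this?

Remove make-up: -10 − 2 = -12 dB.
The compressed level sits -12 − (-15) = 3 dB over threshold.
Before 5:1 compression the overshoot was 3 × 5 = 15 dB, so input = -15 + 15 = 0 dB.

0 dB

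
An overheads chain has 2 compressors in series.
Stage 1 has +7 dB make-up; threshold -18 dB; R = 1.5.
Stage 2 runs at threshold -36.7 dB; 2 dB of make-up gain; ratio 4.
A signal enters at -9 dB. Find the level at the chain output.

Stage 1: -9 dB is 9 dB over -18 dB; at 1.5:1 that becomes 6 dB over, giving -12 dB; +7 dB make-up → -5 dB.
Stage 2: overshoot 31.7 dB → 31.7/4 = 7.925 dB → -28.775 dB; +2 dB make-up → -26.775 dB.

-26.775 dB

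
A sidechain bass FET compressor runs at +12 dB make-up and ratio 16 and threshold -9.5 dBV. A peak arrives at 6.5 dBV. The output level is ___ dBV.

Overshoot: 6.5 − (-9.5) = 16 dB.
At 16:1 the overshoot is divided by 16, leaving 1 dB above threshold.
Output = -9.5 + 1 = -8.5 dBV; make-up adds 12 dB, giving 3.5 dBV.

3.5 dBV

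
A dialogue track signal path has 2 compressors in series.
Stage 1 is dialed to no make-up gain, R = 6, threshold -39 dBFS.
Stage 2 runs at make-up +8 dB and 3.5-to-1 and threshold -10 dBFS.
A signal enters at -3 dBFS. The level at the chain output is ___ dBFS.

Stage 1: 36 dB above -39 dBFS, reduced 6:1 to 6 dB above → -33 dBFS.
Stage 2: -33 dBFS is at or below the -10 dBFS threshold — no compression; make-up brings it to -25 dBFS.

-25 dBFS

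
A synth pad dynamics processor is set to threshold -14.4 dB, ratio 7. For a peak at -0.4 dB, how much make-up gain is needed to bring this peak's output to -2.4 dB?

10 dB

Without make-up, output = threshold + overshoot/7 = -14.4 + 2 = -12.4 dB.
Gap to target: 10 dB.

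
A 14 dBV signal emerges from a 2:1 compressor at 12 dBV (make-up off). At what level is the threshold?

10 dBV

Input is 4 dB above T (since output overshoot × R = input overshoot: (12 − T)·2 = 14 − T gives T = 10 dBV).
Check: 10 + (14 − 10)/2 = 10 + 2 = 12 dBV. ✓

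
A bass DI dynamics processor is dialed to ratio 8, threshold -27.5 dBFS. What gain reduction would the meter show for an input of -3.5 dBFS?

Overshoot = -3.5 − (-27.5) = 24 dB.
A 8:1 ratio leaves 3 dB of that excess.
So the signal is attenuated by 24 − 3 = 21 dB.

21 dB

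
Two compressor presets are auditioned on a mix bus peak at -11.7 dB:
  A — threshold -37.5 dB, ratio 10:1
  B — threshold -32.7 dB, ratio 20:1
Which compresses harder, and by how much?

A: 25.8 dB over, compressed to 2.58 dB over, so 23.22 dB of GR.
B: 21 dB over, compressed to 1.05 dB over, so 19.95 dB of GR.
Difference: 3.27 dB in favour of A.

A, by 3.27 dB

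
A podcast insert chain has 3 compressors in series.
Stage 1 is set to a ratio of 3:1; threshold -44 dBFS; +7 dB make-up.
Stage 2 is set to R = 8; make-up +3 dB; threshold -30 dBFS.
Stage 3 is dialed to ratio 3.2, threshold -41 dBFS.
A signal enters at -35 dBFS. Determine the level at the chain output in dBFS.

-37.875 dBFS

Stage 1: overshoot 9 dB → 9/3 = 3 dB → -41 dBFS; +7 dB make-up → -34 dBFS.
Stage 2: below threshold (-34 ≤ -30); passes unchanged; make-up brings it to -31 dBFS.
Stage 3: -31 dBFS is 10 dB over -41 dBFS; at 3.2:1 that becomes 3.125 dB over, giving -37.875 dBFS.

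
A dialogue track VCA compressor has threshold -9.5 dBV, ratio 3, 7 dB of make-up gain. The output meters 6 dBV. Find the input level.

16 dBV

Stripping the +7 dB make-up gives -1 dBV at the gain stage.
The compressed level sits -1 − (-9.5) = 8.5 dB over threshold.
Input overshoot = R × output overshoot = 25.5 dB → input = -9.5 + 25.5 = 16 dBV.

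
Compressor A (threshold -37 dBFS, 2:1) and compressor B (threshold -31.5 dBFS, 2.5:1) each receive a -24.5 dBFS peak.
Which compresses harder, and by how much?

A, by 2.05 dB

A: GR = 12.5 − 12.5/2 = 6.25 dB.
B: GR = 7 − 7/2.5 = 4.2 dB.
A reduces 2.05 dB more.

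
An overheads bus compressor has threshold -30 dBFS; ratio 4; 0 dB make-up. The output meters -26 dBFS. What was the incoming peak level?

-14 dBFS

Post-compression overshoot = -26 − (-30) = 4 dB.
Before 4:1 compression the overshoot was 4 × 4 = 16 dB, so input = -30 + 16 = -14 dBFS.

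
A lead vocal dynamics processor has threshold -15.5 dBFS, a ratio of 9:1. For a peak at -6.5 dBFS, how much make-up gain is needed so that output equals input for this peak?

8 dB

Without make-up, output = threshold + overshoot/9 = -15.5 + 1 = -14.5 dBFS.
Gap to target: 8 dB.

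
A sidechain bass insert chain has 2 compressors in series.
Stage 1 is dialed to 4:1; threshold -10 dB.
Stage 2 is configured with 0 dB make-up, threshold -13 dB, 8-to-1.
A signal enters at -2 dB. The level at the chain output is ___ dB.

-12.375 dB

Stage 1: overshoot 8 dB → 8/4 = 2 dB → -8 dB.
Stage 2: overshoot 5 dB → 5/8 = 0.625 dB → -12.375 dB.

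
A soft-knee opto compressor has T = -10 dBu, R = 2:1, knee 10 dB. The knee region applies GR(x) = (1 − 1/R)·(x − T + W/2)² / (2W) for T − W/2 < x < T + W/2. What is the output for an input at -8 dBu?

x − T + W/2 = -8 − (-10) + 5 = 7.
GR = (1 − 1/2) × 7² / 20 = 0.5 × 49 / 20 = 1.225 dB.
Output = -8 − 1.225 = -9.225 dBu.

-9.225 dBu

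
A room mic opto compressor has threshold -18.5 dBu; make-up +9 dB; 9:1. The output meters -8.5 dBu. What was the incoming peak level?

Before make-up, the level was -8.5 − 9 = -17.5 dBu.
The compressed level sits -17.5 − (-18.5) = 1 dB over threshold.
Before 9:1 compression the overshoot was 1 × 9 = 9 dB, so input = -18.5 + 9 = -9.5 dBu.

-9.5 dBu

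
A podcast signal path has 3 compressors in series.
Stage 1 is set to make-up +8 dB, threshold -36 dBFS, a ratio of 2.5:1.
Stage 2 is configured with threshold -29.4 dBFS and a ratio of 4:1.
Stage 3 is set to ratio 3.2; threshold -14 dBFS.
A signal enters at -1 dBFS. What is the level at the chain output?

Stage 1: overshoot 35 dB → 35/2.5 = 14 dB → -22 dBFS; +8 dB make-up → -14 dBFS.
Stage 2: 15.4 dB above -29.4 dBFS, reduced 4:1 to 3.85 dB above → -25.55 dBFS.
Stage 3: -25.55 dBFS ≤ -14 dBFS, so stage 3 doesn't engage; output -25.55 dBFS.

-25.55 dBFS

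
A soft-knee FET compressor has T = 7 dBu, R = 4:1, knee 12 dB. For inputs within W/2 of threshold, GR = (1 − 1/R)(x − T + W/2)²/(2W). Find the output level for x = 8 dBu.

x − T + W/2 = 8 − 7 + 6 = 7.
GR = (1 − 1/4) × 7² / 24 = 0.75 × 49 / 24 = 1.53125 dB.
Output = 8 − 1.53125 = 6.46875 dBu.

6.46875 dBu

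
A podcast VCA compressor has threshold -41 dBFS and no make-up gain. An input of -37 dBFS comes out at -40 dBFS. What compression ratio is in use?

4:1

Input overshoot = -37 − (-41) = 4 dB; output overshoot = -40 − (-41) = 1 dB.
Ratio = 4 / 1 = 4.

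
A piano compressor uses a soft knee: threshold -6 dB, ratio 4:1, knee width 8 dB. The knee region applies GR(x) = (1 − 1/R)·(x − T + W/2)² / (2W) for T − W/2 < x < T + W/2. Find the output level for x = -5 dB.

-6.171875 dB

x − T + W/2 = -5 − (-6) + 4 = 5.
GR = (1 − 1/4) × 5² / 16 = 0.75 × 25 / 16 = 1.171875 dB.
Output = -5 − 1.171875 = -6.171875 dB.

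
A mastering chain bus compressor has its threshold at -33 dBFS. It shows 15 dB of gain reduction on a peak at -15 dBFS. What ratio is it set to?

Input overshoot = -15 − (-33) = 18 dB.
Output overshoot = 18 − 15 = 3 dB.
Ratio = input overshoot / output overshoot = 18 / 3 = 6.

6:1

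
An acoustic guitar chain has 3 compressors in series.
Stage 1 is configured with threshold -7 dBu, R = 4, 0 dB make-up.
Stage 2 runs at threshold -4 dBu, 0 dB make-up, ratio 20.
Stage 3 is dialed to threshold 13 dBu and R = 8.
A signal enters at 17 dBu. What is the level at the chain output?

-3.85 dBu

Stage 1: overshoot 24 dB → 24/4 = 6 dB → -1 dBu.
Stage 2: overshoot 3 dB → 3/20 = 0.15 dB → -3.85 dBu.
Stage 3: -3.85 dBu ≤ 13 dBu, so stage 3 doesn't engage; output -3.85 dBu.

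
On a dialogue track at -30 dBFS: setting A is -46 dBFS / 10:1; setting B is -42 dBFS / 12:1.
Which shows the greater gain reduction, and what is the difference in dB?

A: overshoot 16 dB → output overshoot 1.6 dB → GR 14.4 dB.
B: overshoot 12 dB → output overshoot 1 dB → GR 11 dB.
A reduces 3.4 dB more.

A, by 3.4 dB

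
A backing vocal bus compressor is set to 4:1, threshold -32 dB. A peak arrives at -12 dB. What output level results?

-27 dB

-12 dB sits 20 dB over threshold.
4:1 compression reduces that to 20/4 = 5 dB over.
Output = -32 + 5 = -27 dB.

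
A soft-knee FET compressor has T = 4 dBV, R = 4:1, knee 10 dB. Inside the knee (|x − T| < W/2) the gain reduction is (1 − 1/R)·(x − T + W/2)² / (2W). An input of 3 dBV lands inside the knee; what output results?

2.4 dBV

x − T + W/2 = 3 − 4 + 5 = 4.
GR = (1 − 1/4) × 4² / 20 = 0.75 × 16 / 20 = 0.6 dB.
Output = 3 − 0.6 = 2.4 dBV.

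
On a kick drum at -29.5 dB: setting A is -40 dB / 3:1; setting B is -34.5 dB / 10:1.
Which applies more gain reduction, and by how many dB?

A, by 2.5 dB

A: GR = 10.5 − 10.5/3 = 7 dB.
B: GR = 5 − 5/10 = 4.5 dB.
Difference: 2.5 dB in favour of A.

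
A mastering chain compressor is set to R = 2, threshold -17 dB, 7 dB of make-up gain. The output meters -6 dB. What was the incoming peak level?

Before make-up, the level was -6 − 7 = -13 dB.
The compressed level sits -13 − (-17) = 4 dB over threshold.
Undo the ratio: input overshoot = 4 × 2 = 8 dB, giving input = -9 dB.

-9 dB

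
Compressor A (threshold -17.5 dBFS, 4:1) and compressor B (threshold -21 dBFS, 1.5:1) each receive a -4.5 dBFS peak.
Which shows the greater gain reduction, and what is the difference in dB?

A, by 4.25 dB

A: overshoot 13 dB → output overshoot 3.25 dB → GR 9.75 dB.
B: overshoot 16.5 dB → output overshoot 11 dB → GR 5.5 dB.
A applies 4.25 dB more gain reduction.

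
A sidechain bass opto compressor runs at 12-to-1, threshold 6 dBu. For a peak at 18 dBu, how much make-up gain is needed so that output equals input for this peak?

11 dB

Overshoot 12 dB → 12/12 = 1 dB after compression, so the compressed level is 6 + 1 = 7 dBu.
Make-up = target − compressed = 18 − 7 = 11 dB.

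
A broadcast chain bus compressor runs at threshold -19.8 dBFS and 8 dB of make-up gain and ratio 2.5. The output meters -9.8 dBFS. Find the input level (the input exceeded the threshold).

-14.8 dBFS

Remove make-up: -9.8 − 8 = -17.8 dBFS.
That's 2 dB above the -19.8 dBFS threshold.
Input overshoot = R × output overshoot = 5 dB → input = -19.8 + 5 = -14.8 dBFS.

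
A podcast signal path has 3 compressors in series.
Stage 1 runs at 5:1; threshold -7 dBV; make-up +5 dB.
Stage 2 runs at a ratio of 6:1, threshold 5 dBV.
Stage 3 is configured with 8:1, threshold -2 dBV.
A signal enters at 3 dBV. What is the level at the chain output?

-1.75 dBV

Stage 1: 3 dBV is 10 dB over -7 dBV; at 5:1 that becomes 2 dB over, giving -5 dBV; +5 dB make-up → 0 dBV.
Stage 2: 0 dBV ≤ 5 dBV, so stage 2 doesn't engage; output 0 dBV.
Stage 3: overshoot 2 dB → 2/8 = 0.25 dB → -1.75 dBV.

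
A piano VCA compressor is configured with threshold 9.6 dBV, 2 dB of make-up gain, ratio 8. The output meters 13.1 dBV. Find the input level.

Before make-up, the level was 13.1 − 2 = 11.1 dBV.
That's 1.5 dB above the 9.6 dBV threshold.
Before 8:1 compression the overshoot was 1.5 × 8 = 12 dB, so input = 9.6 + 12 = 21.6 dBV.

21.6 dBV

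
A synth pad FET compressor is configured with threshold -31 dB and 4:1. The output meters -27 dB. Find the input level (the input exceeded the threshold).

-15 dB

The compressed level sits -27 − (-31) = 4 dB over threshold.
Input overshoot = R × output overshoot = 16 dB → input = -31 + 16 = -15 dB.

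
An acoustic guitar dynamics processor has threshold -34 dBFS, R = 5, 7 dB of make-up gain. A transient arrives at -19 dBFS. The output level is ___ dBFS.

The input is 15 dB above the -34 dBFS threshold.
The 15 dB excess becomes 3 dB after 5:1 reduction.
That puts the output at -31 dBFS; make-up adds 7 dB, giving -24 dBFS.

-24 dBFS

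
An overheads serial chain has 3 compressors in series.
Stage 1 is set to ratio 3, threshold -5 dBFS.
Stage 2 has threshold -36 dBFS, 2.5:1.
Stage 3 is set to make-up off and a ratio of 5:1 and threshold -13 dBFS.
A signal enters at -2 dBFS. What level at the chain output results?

Stage 1: 3 dB above -5 dBFS, reduced 3:1 to 1 dB above → -4 dBFS.
Stage 2: overshoot 32 dB → 32/2.5 = 12.8 dB → -23.2 dBFS.
Stage 3: -23.2 dBFS ≤ -13 dBFS, so stage 3 doesn't engage; output -23.2 dBFS.

-23.2 dBFS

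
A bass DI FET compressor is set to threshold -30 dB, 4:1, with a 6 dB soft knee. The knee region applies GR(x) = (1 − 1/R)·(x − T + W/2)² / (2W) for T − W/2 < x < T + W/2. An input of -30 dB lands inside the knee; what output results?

x − T + W/2 = -30 − (-30) + 3 = 3.
GR = (1 − 1/4) × 3² / 12 = 0.75 × 9 / 12 = 0.5625 dB.
Output = -30 − 0.5625 = -30.5625 dB.

-30.5625 dB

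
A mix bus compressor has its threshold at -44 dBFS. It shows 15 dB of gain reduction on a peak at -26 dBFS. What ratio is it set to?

6:1

Input overshoot = -26 − (-44) = 18 dB.
Output overshoot = 18 − 15 = 3 dB.
Ratio = input overshoot / output overshoot = 18 / 3 = 6.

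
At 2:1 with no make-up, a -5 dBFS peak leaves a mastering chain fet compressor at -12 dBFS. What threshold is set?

Let T be the threshold. Output overshoot = (input overshoot)/R, so -12 − T = (-5 − T)/2.
2·(-12 − T) = -5 − T → 1·T = -24 − (-5) = -19.
T = -19/1 = -19 dBFS.

-19 dBFS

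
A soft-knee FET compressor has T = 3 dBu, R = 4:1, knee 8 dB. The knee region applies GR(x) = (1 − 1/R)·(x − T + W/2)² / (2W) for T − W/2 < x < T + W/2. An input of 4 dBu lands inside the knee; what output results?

2.828125 dBu

x − T + W/2 = 4 − 3 + 4 = 5.
GR = (1 − 1/4) × 5² / 16 = 0.75 × 25 / 16 = 1.171875 dB.
Output = 4 − 1.171875 = 2.828125 dBu.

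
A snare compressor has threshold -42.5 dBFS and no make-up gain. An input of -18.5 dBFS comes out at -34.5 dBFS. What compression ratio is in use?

3:1

Input overshoot = -18.5 − (-42.5) = 24 dB; output overshoot = -34.5 − (-42.5) = 8 dB.
Ratio = 24 / 8 = 3.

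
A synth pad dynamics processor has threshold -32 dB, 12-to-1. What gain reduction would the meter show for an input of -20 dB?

11 dB

Overshoot = -20 − (-32) = 12 dB.
At 12:1, output sits 12/12 = 1 dB above threshold.
GR = overshoot in − overshoot out = 12 − 1 = 11 dB.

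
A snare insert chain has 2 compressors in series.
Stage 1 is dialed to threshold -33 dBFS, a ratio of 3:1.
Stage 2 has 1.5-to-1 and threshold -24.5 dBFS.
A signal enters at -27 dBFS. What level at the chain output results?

-31 dBFS

Stage 1: overshoot 6 dB → 6/3 = 2 dB → -31 dBFS.
Stage 2: -31 dBFS ≤ -24.5 dBFS, so stage 2 doesn't engage; output -31 dBFS.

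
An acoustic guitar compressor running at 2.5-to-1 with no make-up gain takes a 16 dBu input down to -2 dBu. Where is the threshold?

Gain reduction = 16 − (-2) = 18 dB; output overshoot = GR / (R − 1) = 18 / 1.5 = 12 dB.
Threshold = output − output overshoot = -2 − 12 = -14 dBu.

-14 dBu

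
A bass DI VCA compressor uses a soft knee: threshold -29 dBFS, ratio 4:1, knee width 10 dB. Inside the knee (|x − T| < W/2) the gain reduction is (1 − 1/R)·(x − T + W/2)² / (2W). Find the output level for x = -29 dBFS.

-29.9375 dBFS

x − T + W/2 = -29 − (-29) + 5 = 5.
GR = (1 − 1/4) × 5² / 20 = 0.75 × 25 / 20 = 0.9375 dB.
Output = -29 − 0.9375 = -29.9375 dBFS.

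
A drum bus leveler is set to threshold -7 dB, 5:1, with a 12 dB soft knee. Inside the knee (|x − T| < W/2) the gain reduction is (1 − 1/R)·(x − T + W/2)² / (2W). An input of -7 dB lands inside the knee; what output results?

x − T + W/2 = -7 − (-7) + 6 = 6.
GR = (1 − 1/5) × 6² / 24 = 0.8 × 36 / 24 = 1.2 dB.
Output = -7 − 1.2 = -8.2 dB.

-8.2 dB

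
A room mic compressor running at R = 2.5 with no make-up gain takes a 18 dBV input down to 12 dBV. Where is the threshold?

8 dBV

Let T be the threshold. Output overshoot = (input overshoot)/R, so 12 − T = (18 − T)/2.5.
2.5·(12 − T) = 18 − T → 1.5·T = 30 − 18 = 12.
T = 12/1.5 = 8 dBV.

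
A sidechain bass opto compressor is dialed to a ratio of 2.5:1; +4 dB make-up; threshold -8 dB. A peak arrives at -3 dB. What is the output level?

The input is 5 dB above the -8 dB threshold.
At 2.5:1 the overshoot is divided by 2.5, leaving 2 dB above threshold.
That puts the output at -6 dB; make-up adds 4 dB, giving -2 dB.

-2 dB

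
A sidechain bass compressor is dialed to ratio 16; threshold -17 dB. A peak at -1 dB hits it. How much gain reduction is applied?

Overshoot = -1 − (-17) = 16 dB.
After 16:1 compression the overshoot becomes 16/16 = 1 dB.
So the signal is attenuated by 16 − 1 = 15 dB.

15 dB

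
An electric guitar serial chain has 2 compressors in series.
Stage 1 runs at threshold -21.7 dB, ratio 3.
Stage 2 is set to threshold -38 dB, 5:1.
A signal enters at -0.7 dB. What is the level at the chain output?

Stage 1: -0.7 dB is 21 dB over -21.7 dB; at 3:1 that becomes 7 dB over, giving -14.7 dB.
Stage 2: 23.3 dB above -38 dB, reduced 5:1 to 4.66 dB above → -33.34 dB.

-33.34 dB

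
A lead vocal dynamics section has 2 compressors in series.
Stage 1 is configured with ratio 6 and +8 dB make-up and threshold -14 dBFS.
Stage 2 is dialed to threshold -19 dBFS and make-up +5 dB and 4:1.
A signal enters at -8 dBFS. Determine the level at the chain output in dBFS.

Stage 1: -8 dBFS is 6 dB over -14 dBFS; at 6:1 that becomes 1 dB over, giving -13 dBFS; +8 dB make-up → -5 dBFS.
Stage 2: 14 dB above -19 dBFS, reduced 4:1 to 3.5 dB above → -15.5 dBFS; +5 dB make-up → -10.5 dBFS.

-10.5 dBFS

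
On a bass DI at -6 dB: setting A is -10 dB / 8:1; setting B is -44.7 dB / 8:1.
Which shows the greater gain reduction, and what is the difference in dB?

B, by 30.3625 dB

A: 4 dB over, compressed to 0.5 dB over, so 3.5 dB of GR.
B: 38.7 dB over, compressed to 4.8375 dB over, so 33.8625 dB of GR.
B reduces 30.3625 dB more.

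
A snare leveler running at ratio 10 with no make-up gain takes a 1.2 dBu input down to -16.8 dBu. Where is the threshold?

-18.8 dBu

Input is 20 dB above T (since output overshoot × R = input overshoot: (-16.8 − T)·10 = 1.2 − T gives T = -18.8 dBu).
Check: -18.8 + (1.2 − (-18.8))/10 = -18.8 + 2 = -16.8 dBu. ✓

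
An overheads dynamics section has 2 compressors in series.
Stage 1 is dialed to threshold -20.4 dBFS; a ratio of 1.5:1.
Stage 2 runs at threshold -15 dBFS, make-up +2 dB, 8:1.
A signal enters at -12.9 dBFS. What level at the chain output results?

Stage 1: -12.9 dBFS is 7.5 dB over -20.4 dBFS; at 1.5:1 that becomes 5 dB over, giving -15.4 dBFS.
Stage 2: -15.4 dBFS ≤ -15 dBFS, so stage 2 doesn't engage; make-up brings it to -13.4 dBFS.

-13.4 dBFS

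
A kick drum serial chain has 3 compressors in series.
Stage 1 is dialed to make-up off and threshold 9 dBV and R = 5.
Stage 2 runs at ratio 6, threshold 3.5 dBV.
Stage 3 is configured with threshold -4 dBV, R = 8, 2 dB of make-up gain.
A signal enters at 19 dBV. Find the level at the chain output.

Stage 1: 10 dB above 9 dBV, reduced 5:1 to 2 dB above → 11 dBV.
Stage 2: 7.5 dB above 3.5 dBV, reduced 6:1 to 1.25 dB above → 4.75 dBV.
Stage 3: 8.75 dB above -4 dBV, reduced 8:1 to 1.09375 dB above → -2.90625 dBV; +2 dB make-up → -0.90625 dBV.

-0.90625 dBV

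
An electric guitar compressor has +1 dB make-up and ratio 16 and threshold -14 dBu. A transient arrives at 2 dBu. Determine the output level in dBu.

-12 dBu

Overshoot: 2 − (-14) = 16 dB.
The 16 dB excess becomes 1 dB after 16:1 reduction.
Output = -14 + 1 = -13 dBu; make-up adds 1 dB, giving -12 dBu.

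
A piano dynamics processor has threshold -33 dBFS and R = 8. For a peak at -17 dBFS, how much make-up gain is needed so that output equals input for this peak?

14 dB

The peak compresses to -33 + 16/8 = -31 dBFS.
To reach -17 dBFS requires -17 − (-31) = 14 dB of make-up.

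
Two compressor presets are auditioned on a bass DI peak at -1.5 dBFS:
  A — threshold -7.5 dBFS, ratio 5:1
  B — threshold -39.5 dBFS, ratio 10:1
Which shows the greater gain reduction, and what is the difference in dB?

A: 6 dB over, compressed to 1.2 dB over, so 4.8 dB of GR.
B: 38 dB over, compressed to 3.8 dB over, so 34.2 dB of GR.
Difference: 29.4 dB in favour of B.

B, by 29.4 dB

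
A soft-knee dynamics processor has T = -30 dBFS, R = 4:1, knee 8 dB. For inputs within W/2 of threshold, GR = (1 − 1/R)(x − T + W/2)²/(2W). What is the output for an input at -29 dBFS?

-30.171875 dBFS

x − T + W/2 = -29 − (-30) + 4 = 5.
GR = (1 − 1/4) × 5² / 16 = 0.75 × 25 / 16 = 1.171875 dB.
Output = -29 − 1.171875 = -30.171875 dBFS.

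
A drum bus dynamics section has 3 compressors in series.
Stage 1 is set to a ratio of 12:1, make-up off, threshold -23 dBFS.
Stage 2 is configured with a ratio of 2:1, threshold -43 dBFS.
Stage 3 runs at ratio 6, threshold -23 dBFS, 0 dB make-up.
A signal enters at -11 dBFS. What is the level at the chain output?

-32.5 dBFS

Stage 1: -11 dBFS is 12 dB over -23 dBFS; at 12:1 that becomes 1 dB over, giving -22 dBFS.
Stage 2: overshoot 21 dB → 21/2 = 10.5 dB → -32.5 dBFS.
Stage 3: below threshold (-32.5 ≤ -23); passes unchanged; output -32.5 dBFS.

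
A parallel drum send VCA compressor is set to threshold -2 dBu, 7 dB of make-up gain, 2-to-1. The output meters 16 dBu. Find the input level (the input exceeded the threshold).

20 dBu

Remove make-up: 16 − 7 = 9 dBu.
The compressed level sits 9 − (-2) = 11 dB over threshold.
Input overshoot = R × output overshoot = 22 dB → input = -2 + 22 = 20 dBu.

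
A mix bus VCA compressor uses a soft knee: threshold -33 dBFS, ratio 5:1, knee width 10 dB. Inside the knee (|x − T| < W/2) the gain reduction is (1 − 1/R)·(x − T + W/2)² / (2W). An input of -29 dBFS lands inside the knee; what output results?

-32.24 dBFS

x − T + W/2 = -29 − (-33) + 5 = 9.
GR = (1 − 1/5) × 9² / 20 = 0.8 × 81 / 20 = 3.24 dB.
Output = -29 − 3.24 = -32.24 dBFS.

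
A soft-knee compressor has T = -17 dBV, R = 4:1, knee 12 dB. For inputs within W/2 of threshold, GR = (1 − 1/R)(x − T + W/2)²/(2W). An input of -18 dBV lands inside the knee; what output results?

x − T + W/2 = -18 − (-17) + 6 = 5.
GR = (1 − 1/4) × 5² / 24 = 0.75 × 25 / 24 = 0.78125 dB.
Output = -18 − 0.78125 = -18.78125 dBV.

-18.78125 dBV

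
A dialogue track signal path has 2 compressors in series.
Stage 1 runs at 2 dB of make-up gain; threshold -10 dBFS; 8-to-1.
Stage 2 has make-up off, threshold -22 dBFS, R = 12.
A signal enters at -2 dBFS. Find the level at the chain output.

-20.75 dBFS

Stage 1: -2 dBFS is 8 dB over -10 dBFS; at 8:1 that becomes 1 dB over, giving -9 dBFS; +2 dB make-up → -7 dBFS.
Stage 2: overshoot 15 dB → 15/12 = 1.25 dB → -20.75 dBFS.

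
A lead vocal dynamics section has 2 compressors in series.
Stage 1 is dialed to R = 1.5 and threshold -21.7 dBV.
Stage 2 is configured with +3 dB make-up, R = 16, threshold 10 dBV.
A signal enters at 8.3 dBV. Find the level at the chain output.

Stage 1: 30 dB above -21.7 dBV, reduced 1.5:1 to 20 dB above → -1.7 dBV.
Stage 2: below threshold (-1.7 ≤ 10); passes unchanged; make-up brings it to 1.3 dBV.

1.3 dBV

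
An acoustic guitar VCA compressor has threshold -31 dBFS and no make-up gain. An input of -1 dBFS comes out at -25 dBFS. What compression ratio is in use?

5:1

Input overshoot = -1 − (-31) = 30 dB; output overshoot = -25 − (-31) = 6 dB.
Ratio = 30 / 6 = 5.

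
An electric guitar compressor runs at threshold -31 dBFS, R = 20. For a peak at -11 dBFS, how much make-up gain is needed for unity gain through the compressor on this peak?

Without make-up, output = threshold + overshoot/20 = -31 + 1 = -30 dBFS.
Gap to target: 19 dB.

19 dB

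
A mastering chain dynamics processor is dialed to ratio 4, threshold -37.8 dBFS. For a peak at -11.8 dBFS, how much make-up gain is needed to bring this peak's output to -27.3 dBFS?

4 dB

The peak compresses to -37.8 + 26/4 = -31.3 dBFS.
To reach -27.3 dBFS requires -27.3 − (-31.3) = 4 dB of make-up.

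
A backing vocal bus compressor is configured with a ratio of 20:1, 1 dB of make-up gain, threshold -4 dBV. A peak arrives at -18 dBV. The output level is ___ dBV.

-17 dBV

-18 dBV is 14 dB below the -4 dBV threshold, so no gain reduction is applied.
Make-up gain adds 1 dB: -18 + 1 = -17 dBV.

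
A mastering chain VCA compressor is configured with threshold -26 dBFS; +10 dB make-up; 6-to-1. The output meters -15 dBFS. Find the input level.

-20 dBFS

Remove make-up: -15 − 10 = -25 dBFS.
Post-compression overshoot = -25 − (-26) = 1 dB.
Input overshoot = R × output overshoot = 6 dB → input = -26 + 6 = -20 dBFS.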